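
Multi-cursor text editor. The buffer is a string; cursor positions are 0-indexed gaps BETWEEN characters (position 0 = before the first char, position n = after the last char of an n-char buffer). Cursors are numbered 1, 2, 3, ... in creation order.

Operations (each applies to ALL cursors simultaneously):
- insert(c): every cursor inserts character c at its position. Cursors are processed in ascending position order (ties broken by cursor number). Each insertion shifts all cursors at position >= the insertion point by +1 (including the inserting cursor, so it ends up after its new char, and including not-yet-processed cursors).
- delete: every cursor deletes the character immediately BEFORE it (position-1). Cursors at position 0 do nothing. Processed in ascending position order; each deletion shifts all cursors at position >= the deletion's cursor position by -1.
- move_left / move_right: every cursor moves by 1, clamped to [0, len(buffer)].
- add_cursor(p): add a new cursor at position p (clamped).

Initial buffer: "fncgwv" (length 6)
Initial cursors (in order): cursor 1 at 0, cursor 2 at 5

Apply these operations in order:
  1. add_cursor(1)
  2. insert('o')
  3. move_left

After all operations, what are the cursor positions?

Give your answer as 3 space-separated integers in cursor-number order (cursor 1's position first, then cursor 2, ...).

Answer: 0 7 2

Derivation:
After op 1 (add_cursor(1)): buffer="fncgwv" (len 6), cursors c1@0 c3@1 c2@5, authorship ......
After op 2 (insert('o')): buffer="ofoncgwov" (len 9), cursors c1@1 c3@3 c2@8, authorship 1.3....2.
After op 3 (move_left): buffer="ofoncgwov" (len 9), cursors c1@0 c3@2 c2@7, authorship 1.3....2.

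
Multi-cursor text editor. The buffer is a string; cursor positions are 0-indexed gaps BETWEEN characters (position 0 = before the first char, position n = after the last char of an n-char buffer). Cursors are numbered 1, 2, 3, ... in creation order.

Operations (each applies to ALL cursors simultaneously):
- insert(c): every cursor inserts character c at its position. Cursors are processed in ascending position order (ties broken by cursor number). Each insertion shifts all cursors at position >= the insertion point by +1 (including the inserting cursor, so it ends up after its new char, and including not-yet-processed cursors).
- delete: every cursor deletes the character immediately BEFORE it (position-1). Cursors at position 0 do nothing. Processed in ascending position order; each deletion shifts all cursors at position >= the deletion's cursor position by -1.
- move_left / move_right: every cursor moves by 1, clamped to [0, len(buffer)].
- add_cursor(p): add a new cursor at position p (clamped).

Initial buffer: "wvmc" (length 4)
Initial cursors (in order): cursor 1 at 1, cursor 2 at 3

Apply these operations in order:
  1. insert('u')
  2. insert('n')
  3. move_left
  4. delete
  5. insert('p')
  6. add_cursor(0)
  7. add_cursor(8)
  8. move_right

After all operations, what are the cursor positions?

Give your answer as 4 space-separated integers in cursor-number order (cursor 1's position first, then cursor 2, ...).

After op 1 (insert('u')): buffer="wuvmuc" (len 6), cursors c1@2 c2@5, authorship .1..2.
After op 2 (insert('n')): buffer="wunvmunc" (len 8), cursors c1@3 c2@7, authorship .11..22.
After op 3 (move_left): buffer="wunvmunc" (len 8), cursors c1@2 c2@6, authorship .11..22.
After op 4 (delete): buffer="wnvmnc" (len 6), cursors c1@1 c2@4, authorship .1..2.
After op 5 (insert('p')): buffer="wpnvmpnc" (len 8), cursors c1@2 c2@6, authorship .11..22.
After op 6 (add_cursor(0)): buffer="wpnvmpnc" (len 8), cursors c3@0 c1@2 c2@6, authorship .11..22.
After op 7 (add_cursor(8)): buffer="wpnvmpnc" (len 8), cursors c3@0 c1@2 c2@6 c4@8, authorship .11..22.
After op 8 (move_right): buffer="wpnvmpnc" (len 8), cursors c3@1 c1@3 c2@7 c4@8, authorship .11..22.

Answer: 3 7 1 8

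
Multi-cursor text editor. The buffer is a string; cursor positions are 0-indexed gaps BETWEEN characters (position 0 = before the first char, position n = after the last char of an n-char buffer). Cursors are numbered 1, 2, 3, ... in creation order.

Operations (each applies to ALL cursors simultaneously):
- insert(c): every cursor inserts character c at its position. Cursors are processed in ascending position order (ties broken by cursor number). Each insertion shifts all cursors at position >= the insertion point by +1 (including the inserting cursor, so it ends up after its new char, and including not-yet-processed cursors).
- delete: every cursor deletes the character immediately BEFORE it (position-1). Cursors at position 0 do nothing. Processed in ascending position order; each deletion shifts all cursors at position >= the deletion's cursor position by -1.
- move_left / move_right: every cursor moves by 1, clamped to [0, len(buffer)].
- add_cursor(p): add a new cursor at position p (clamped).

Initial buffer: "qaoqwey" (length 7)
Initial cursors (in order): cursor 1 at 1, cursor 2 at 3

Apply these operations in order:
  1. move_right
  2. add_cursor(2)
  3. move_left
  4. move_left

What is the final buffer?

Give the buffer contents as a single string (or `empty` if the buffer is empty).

After op 1 (move_right): buffer="qaoqwey" (len 7), cursors c1@2 c2@4, authorship .......
After op 2 (add_cursor(2)): buffer="qaoqwey" (len 7), cursors c1@2 c3@2 c2@4, authorship .......
After op 3 (move_left): buffer="qaoqwey" (len 7), cursors c1@1 c3@1 c2@3, authorship .......
After op 4 (move_left): buffer="qaoqwey" (len 7), cursors c1@0 c3@0 c2@2, authorship .......

Answer: qaoqwey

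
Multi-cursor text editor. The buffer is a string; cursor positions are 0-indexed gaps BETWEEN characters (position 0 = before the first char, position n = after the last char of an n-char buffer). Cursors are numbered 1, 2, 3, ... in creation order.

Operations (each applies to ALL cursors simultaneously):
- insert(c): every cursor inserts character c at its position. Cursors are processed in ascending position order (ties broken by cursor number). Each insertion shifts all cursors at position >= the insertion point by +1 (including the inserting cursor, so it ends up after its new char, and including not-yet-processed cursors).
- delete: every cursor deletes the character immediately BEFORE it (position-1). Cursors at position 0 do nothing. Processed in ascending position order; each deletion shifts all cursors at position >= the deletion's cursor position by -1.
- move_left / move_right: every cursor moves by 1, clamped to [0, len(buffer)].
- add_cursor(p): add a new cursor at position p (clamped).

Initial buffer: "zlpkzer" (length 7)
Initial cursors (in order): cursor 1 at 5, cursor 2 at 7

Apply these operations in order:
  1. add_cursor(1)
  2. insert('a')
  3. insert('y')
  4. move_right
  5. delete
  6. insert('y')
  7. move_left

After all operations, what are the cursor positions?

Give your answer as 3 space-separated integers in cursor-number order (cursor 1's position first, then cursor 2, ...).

Answer: 9 12 3

Derivation:
After op 1 (add_cursor(1)): buffer="zlpkzer" (len 7), cursors c3@1 c1@5 c2@7, authorship .......
After op 2 (insert('a')): buffer="zalpkzaera" (len 10), cursors c3@2 c1@7 c2@10, authorship .3....1..2
After op 3 (insert('y')): buffer="zaylpkzayeray" (len 13), cursors c3@3 c1@9 c2@13, authorship .33....11..22
After op 4 (move_right): buffer="zaylpkzayeray" (len 13), cursors c3@4 c1@10 c2@13, authorship .33....11..22
After op 5 (delete): buffer="zaypkzayra" (len 10), cursors c3@3 c1@8 c2@10, authorship .33...11.2
After op 6 (insert('y')): buffer="zayypkzayyray" (len 13), cursors c3@4 c1@10 c2@13, authorship .333...111.22
After op 7 (move_left): buffer="zayypkzayyray" (len 13), cursors c3@3 c1@9 c2@12, authorship .333...111.22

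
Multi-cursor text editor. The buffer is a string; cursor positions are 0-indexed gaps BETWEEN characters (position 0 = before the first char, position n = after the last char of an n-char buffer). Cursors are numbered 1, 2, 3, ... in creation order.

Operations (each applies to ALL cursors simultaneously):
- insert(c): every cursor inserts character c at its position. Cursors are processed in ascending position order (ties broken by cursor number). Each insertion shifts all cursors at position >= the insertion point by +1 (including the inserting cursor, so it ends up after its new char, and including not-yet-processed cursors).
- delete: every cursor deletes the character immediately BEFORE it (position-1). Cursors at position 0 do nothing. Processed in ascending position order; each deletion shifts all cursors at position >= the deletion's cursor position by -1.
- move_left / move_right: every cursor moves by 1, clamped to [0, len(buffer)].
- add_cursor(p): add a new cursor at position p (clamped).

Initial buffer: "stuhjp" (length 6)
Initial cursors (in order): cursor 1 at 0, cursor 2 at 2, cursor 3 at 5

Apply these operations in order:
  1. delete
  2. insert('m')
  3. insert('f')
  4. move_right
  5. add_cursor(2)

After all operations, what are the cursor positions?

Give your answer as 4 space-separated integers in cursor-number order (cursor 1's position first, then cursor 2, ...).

After op 1 (delete): buffer="suhp" (len 4), cursors c1@0 c2@1 c3@3, authorship ....
After op 2 (insert('m')): buffer="msmuhmp" (len 7), cursors c1@1 c2@3 c3@6, authorship 1.2..3.
After op 3 (insert('f')): buffer="mfsmfuhmfp" (len 10), cursors c1@2 c2@5 c3@9, authorship 11.22..33.
After op 4 (move_right): buffer="mfsmfuhmfp" (len 10), cursors c1@3 c2@6 c3@10, authorship 11.22..33.
After op 5 (add_cursor(2)): buffer="mfsmfuhmfp" (len 10), cursors c4@2 c1@3 c2@6 c3@10, authorship 11.22..33.

Answer: 3 6 10 2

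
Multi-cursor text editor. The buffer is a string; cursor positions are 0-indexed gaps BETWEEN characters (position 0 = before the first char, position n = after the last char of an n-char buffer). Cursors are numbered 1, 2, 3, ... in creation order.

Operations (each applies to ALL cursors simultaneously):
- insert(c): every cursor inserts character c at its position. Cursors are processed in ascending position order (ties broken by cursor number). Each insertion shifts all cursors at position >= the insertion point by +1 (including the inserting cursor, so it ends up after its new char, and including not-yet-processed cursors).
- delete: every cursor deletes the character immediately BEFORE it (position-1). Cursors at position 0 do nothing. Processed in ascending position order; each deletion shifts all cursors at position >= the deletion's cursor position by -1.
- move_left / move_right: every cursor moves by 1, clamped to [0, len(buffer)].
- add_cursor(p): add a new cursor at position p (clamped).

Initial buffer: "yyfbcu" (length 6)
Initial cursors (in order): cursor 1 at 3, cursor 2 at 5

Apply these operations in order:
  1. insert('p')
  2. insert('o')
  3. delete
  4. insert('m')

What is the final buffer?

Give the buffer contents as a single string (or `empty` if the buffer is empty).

After op 1 (insert('p')): buffer="yyfpbcpu" (len 8), cursors c1@4 c2@7, authorship ...1..2.
After op 2 (insert('o')): buffer="yyfpobcpou" (len 10), cursors c1@5 c2@9, authorship ...11..22.
After op 3 (delete): buffer="yyfpbcpu" (len 8), cursors c1@4 c2@7, authorship ...1..2.
After op 4 (insert('m')): buffer="yyfpmbcpmu" (len 10), cursors c1@5 c2@9, authorship ...11..22.

Answer: yyfpmbcpmu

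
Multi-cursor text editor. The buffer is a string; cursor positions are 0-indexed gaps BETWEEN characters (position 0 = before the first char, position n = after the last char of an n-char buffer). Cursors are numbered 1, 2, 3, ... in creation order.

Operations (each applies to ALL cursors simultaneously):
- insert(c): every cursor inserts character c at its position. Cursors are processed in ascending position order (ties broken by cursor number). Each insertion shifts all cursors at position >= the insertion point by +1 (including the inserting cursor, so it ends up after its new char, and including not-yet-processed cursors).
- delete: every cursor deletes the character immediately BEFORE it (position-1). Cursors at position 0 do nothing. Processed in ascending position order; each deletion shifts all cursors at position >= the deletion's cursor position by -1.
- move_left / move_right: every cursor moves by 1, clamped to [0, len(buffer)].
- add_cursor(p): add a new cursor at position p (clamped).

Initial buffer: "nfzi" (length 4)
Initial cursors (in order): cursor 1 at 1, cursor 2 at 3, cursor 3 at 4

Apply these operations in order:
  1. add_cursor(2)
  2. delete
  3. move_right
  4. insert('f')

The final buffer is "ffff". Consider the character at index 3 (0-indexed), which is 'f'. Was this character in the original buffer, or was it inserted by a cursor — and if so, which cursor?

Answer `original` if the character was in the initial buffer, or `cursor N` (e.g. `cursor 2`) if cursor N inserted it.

Answer: cursor 4

Derivation:
After op 1 (add_cursor(2)): buffer="nfzi" (len 4), cursors c1@1 c4@2 c2@3 c3@4, authorship ....
After op 2 (delete): buffer="" (len 0), cursors c1@0 c2@0 c3@0 c4@0, authorship 
After op 3 (move_right): buffer="" (len 0), cursors c1@0 c2@0 c3@0 c4@0, authorship 
After op 4 (insert('f')): buffer="ffff" (len 4), cursors c1@4 c2@4 c3@4 c4@4, authorship 1234
Authorship (.=original, N=cursor N): 1 2 3 4
Index 3: author = 4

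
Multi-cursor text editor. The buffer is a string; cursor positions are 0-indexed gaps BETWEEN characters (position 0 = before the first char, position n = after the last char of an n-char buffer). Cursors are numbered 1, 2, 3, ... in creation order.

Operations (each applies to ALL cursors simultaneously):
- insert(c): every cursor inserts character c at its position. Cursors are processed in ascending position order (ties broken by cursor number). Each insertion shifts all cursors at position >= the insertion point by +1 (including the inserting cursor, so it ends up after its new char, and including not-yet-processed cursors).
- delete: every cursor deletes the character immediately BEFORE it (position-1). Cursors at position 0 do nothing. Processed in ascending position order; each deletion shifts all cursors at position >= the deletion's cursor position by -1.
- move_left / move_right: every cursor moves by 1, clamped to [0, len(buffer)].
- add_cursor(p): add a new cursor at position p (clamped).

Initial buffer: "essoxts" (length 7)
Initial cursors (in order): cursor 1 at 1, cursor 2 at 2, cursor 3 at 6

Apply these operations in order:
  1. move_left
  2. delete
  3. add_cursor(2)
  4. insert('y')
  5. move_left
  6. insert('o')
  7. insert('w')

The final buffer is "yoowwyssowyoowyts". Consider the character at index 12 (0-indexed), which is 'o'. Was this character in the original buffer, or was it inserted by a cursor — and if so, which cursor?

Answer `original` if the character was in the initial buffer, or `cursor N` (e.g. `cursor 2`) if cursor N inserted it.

Answer: cursor 3

Derivation:
After op 1 (move_left): buffer="essoxts" (len 7), cursors c1@0 c2@1 c3@5, authorship .......
After op 2 (delete): buffer="ssots" (len 5), cursors c1@0 c2@0 c3@3, authorship .....
After op 3 (add_cursor(2)): buffer="ssots" (len 5), cursors c1@0 c2@0 c4@2 c3@3, authorship .....
After op 4 (insert('y')): buffer="yyssyoyts" (len 9), cursors c1@2 c2@2 c4@5 c3@7, authorship 12..4.3..
After op 5 (move_left): buffer="yyssyoyts" (len 9), cursors c1@1 c2@1 c4@4 c3@6, authorship 12..4.3..
After op 6 (insert('o')): buffer="yooyssoyooyts" (len 13), cursors c1@3 c2@3 c4@7 c3@10, authorship 1122..44.33..
After op 7 (insert('w')): buffer="yoowwyssowyoowyts" (len 17), cursors c1@5 c2@5 c4@10 c3@14, authorship 112122..444.333..
Authorship (.=original, N=cursor N): 1 1 2 1 2 2 . . 4 4 4 . 3 3 3 . .
Index 12: author = 3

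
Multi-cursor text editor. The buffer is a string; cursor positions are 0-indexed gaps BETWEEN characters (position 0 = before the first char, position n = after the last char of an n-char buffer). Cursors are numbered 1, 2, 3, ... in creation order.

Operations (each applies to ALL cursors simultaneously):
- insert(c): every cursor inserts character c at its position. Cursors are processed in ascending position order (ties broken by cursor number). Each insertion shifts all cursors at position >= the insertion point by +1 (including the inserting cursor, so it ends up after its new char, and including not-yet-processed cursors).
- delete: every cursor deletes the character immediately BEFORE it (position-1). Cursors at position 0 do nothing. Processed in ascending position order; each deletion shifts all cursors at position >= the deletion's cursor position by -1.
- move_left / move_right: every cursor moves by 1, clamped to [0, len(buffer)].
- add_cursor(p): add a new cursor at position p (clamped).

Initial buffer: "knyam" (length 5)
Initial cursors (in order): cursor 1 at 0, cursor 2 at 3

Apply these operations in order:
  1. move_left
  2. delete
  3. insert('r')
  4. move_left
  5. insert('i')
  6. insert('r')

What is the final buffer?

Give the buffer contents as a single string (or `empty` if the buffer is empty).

After op 1 (move_left): buffer="knyam" (len 5), cursors c1@0 c2@2, authorship .....
After op 2 (delete): buffer="kyam" (len 4), cursors c1@0 c2@1, authorship ....
After op 3 (insert('r')): buffer="rkryam" (len 6), cursors c1@1 c2@3, authorship 1.2...
After op 4 (move_left): buffer="rkryam" (len 6), cursors c1@0 c2@2, authorship 1.2...
After op 5 (insert('i')): buffer="irkiryam" (len 8), cursors c1@1 c2@4, authorship 11.22...
After op 6 (insert('r')): buffer="irrkirryam" (len 10), cursors c1@2 c2@6, authorship 111.222...

Answer: irrkirryam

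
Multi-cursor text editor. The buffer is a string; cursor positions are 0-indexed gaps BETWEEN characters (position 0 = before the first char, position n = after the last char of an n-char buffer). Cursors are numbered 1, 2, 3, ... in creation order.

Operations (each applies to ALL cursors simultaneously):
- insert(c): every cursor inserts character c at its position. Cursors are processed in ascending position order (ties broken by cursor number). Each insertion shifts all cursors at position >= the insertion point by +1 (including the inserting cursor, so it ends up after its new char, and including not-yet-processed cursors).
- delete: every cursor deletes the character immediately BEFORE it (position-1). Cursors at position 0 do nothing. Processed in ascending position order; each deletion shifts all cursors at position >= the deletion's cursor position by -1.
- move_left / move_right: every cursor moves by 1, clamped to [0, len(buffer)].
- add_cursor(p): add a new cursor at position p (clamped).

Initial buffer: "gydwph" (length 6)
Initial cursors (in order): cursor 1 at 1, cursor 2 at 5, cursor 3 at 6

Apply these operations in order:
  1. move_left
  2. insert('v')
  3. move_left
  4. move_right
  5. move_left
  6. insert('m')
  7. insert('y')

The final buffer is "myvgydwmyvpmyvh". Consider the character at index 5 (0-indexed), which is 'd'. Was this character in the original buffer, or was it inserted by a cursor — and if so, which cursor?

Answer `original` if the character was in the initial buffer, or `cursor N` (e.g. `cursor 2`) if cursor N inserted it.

After op 1 (move_left): buffer="gydwph" (len 6), cursors c1@0 c2@4 c3@5, authorship ......
After op 2 (insert('v')): buffer="vgydwvpvh" (len 9), cursors c1@1 c2@6 c3@8, authorship 1....2.3.
After op 3 (move_left): buffer="vgydwvpvh" (len 9), cursors c1@0 c2@5 c3@7, authorship 1....2.3.
After op 4 (move_right): buffer="vgydwvpvh" (len 9), cursors c1@1 c2@6 c3@8, authorship 1....2.3.
After op 5 (move_left): buffer="vgydwvpvh" (len 9), cursors c1@0 c2@5 c3@7, authorship 1....2.3.
After op 6 (insert('m')): buffer="mvgydwmvpmvh" (len 12), cursors c1@1 c2@7 c3@10, authorship 11....22.33.
After op 7 (insert('y')): buffer="myvgydwmyvpmyvh" (len 15), cursors c1@2 c2@9 c3@13, authorship 111....222.333.
Authorship (.=original, N=cursor N): 1 1 1 . . . . 2 2 2 . 3 3 3 .
Index 5: author = original

Answer: original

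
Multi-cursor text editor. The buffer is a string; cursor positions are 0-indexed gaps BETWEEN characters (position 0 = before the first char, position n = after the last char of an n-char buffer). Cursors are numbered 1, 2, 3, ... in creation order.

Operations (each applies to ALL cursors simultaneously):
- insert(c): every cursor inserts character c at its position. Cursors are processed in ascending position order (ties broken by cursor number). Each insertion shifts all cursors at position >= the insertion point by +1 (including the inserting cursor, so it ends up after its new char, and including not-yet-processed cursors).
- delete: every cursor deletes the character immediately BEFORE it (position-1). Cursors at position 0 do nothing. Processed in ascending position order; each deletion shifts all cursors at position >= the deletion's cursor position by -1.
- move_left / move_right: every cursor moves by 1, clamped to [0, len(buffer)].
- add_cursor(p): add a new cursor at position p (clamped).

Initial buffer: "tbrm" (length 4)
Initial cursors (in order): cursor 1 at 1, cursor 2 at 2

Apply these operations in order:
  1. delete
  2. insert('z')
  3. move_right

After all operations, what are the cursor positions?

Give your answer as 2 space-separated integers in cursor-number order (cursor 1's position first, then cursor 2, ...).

Answer: 3 3

Derivation:
After op 1 (delete): buffer="rm" (len 2), cursors c1@0 c2@0, authorship ..
After op 2 (insert('z')): buffer="zzrm" (len 4), cursors c1@2 c2@2, authorship 12..
After op 3 (move_right): buffer="zzrm" (len 4), cursors c1@3 c2@3, authorship 12..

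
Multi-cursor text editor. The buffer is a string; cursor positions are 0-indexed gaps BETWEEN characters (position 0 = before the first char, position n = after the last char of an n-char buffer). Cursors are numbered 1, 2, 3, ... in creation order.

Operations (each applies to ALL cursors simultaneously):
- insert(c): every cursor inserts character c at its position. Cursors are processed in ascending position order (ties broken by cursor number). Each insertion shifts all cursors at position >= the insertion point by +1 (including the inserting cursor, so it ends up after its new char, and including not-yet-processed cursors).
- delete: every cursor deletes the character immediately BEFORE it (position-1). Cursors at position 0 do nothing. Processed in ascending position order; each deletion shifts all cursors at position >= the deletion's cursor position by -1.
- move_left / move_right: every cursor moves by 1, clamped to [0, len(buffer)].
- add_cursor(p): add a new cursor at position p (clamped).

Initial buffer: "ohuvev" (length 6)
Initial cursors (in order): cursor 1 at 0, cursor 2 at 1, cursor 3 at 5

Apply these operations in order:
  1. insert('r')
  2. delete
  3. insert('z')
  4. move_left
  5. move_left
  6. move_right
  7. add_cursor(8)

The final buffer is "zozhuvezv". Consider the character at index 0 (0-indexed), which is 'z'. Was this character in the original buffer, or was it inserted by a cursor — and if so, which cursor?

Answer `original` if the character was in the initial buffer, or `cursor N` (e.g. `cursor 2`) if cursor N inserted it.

After op 1 (insert('r')): buffer="rorhuverv" (len 9), cursors c1@1 c2@3 c3@8, authorship 1.2....3.
After op 2 (delete): buffer="ohuvev" (len 6), cursors c1@0 c2@1 c3@5, authorship ......
After op 3 (insert('z')): buffer="zozhuvezv" (len 9), cursors c1@1 c2@3 c3@8, authorship 1.2....3.
After op 4 (move_left): buffer="zozhuvezv" (len 9), cursors c1@0 c2@2 c3@7, authorship 1.2....3.
After op 5 (move_left): buffer="zozhuvezv" (len 9), cursors c1@0 c2@1 c3@6, authorship 1.2....3.
After op 6 (move_right): buffer="zozhuvezv" (len 9), cursors c1@1 c2@2 c3@7, authorship 1.2....3.
After op 7 (add_cursor(8)): buffer="zozhuvezv" (len 9), cursors c1@1 c2@2 c3@7 c4@8, authorship 1.2....3.
Authorship (.=original, N=cursor N): 1 . 2 . . . . 3 .
Index 0: author = 1

Answer: cursor 1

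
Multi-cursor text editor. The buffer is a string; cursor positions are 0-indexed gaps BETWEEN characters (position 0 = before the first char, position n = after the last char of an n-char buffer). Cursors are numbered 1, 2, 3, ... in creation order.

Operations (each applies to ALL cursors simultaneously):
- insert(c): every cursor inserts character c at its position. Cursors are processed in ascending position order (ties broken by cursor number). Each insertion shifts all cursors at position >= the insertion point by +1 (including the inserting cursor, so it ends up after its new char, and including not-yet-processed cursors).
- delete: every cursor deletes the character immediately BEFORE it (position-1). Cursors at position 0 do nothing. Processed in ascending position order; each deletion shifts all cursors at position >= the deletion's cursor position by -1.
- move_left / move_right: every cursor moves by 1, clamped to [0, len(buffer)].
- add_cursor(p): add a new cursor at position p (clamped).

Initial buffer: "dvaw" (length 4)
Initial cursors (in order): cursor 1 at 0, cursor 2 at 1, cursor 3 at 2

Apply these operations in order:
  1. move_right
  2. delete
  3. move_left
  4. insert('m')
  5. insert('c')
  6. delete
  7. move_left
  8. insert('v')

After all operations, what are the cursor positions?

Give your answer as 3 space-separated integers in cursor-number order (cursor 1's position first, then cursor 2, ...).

Answer: 5 5 5

Derivation:
After op 1 (move_right): buffer="dvaw" (len 4), cursors c1@1 c2@2 c3@3, authorship ....
After op 2 (delete): buffer="w" (len 1), cursors c1@0 c2@0 c3@0, authorship .
After op 3 (move_left): buffer="w" (len 1), cursors c1@0 c2@0 c3@0, authorship .
After op 4 (insert('m')): buffer="mmmw" (len 4), cursors c1@3 c2@3 c3@3, authorship 123.
After op 5 (insert('c')): buffer="mmmcccw" (len 7), cursors c1@6 c2@6 c3@6, authorship 123123.
After op 6 (delete): buffer="mmmw" (len 4), cursors c1@3 c2@3 c3@3, authorship 123.
After op 7 (move_left): buffer="mmmw" (len 4), cursors c1@2 c2@2 c3@2, authorship 123.
After op 8 (insert('v')): buffer="mmvvvmw" (len 7), cursors c1@5 c2@5 c3@5, authorship 121233.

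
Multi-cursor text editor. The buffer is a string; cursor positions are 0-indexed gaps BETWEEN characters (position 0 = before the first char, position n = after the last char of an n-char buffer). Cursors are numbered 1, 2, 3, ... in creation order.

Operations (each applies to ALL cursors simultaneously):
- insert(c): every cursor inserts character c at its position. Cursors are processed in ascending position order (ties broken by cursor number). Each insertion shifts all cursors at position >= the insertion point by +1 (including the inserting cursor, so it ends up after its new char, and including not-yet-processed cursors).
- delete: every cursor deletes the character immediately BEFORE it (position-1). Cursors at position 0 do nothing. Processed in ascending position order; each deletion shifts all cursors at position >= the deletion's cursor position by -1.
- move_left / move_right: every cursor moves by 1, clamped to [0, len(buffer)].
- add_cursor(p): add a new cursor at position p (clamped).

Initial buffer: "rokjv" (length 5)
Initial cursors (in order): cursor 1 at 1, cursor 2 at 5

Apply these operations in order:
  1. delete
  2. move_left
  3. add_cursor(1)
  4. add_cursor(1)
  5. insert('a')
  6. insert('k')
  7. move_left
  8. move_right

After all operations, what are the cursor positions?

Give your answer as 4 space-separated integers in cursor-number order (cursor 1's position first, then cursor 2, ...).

Answer: 2 10 7 7

Derivation:
After op 1 (delete): buffer="okj" (len 3), cursors c1@0 c2@3, authorship ...
After op 2 (move_left): buffer="okj" (len 3), cursors c1@0 c2@2, authorship ...
After op 3 (add_cursor(1)): buffer="okj" (len 3), cursors c1@0 c3@1 c2@2, authorship ...
After op 4 (add_cursor(1)): buffer="okj" (len 3), cursors c1@0 c3@1 c4@1 c2@2, authorship ...
After op 5 (insert('a')): buffer="aoaakaj" (len 7), cursors c1@1 c3@4 c4@4 c2@6, authorship 1.34.2.
After op 6 (insert('k')): buffer="akoaakkkakj" (len 11), cursors c1@2 c3@7 c4@7 c2@10, authorship 11.3434.22.
After op 7 (move_left): buffer="akoaakkkakj" (len 11), cursors c1@1 c3@6 c4@6 c2@9, authorship 11.3434.22.
After op 8 (move_right): buffer="akoaakkkakj" (len 11), cursors c1@2 c3@7 c4@7 c2@10, authorship 11.3434.22.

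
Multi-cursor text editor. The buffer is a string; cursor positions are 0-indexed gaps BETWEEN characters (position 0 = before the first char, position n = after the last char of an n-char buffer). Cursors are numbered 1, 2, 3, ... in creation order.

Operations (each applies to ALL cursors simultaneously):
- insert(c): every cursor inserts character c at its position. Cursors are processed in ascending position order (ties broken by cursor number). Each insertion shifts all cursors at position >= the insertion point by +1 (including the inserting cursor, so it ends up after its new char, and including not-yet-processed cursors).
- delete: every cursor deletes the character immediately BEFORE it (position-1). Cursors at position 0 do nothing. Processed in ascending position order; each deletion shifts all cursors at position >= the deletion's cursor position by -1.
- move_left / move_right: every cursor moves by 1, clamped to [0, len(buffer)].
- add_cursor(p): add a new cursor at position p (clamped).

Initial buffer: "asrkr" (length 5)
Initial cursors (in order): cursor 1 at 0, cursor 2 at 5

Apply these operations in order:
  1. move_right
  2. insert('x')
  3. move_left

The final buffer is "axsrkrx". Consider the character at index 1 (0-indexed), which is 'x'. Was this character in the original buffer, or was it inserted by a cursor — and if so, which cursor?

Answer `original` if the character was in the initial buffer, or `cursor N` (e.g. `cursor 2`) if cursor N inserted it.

Answer: cursor 1

Derivation:
After op 1 (move_right): buffer="asrkr" (len 5), cursors c1@1 c2@5, authorship .....
After op 2 (insert('x')): buffer="axsrkrx" (len 7), cursors c1@2 c2@7, authorship .1....2
After op 3 (move_left): buffer="axsrkrx" (len 7), cursors c1@1 c2@6, authorship .1....2
Authorship (.=original, N=cursor N): . 1 . . . . 2
Index 1: author = 1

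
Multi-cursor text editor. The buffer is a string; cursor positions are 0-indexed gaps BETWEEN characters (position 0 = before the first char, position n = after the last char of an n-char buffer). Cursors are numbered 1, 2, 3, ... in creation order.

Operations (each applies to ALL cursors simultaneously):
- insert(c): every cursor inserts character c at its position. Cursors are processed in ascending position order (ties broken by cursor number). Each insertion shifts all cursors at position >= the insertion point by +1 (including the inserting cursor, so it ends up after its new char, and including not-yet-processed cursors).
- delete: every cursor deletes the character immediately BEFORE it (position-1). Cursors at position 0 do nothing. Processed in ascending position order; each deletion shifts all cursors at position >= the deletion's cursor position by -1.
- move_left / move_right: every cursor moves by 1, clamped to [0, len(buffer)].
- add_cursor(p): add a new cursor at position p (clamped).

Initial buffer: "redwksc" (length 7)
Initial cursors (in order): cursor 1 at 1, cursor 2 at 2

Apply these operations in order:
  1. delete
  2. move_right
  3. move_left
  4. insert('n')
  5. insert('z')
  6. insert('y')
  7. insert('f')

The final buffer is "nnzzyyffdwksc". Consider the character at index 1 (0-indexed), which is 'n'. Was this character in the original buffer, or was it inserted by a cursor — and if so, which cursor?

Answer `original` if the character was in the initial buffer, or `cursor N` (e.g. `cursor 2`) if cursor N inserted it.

After op 1 (delete): buffer="dwksc" (len 5), cursors c1@0 c2@0, authorship .....
After op 2 (move_right): buffer="dwksc" (len 5), cursors c1@1 c2@1, authorship .....
After op 3 (move_left): buffer="dwksc" (len 5), cursors c1@0 c2@0, authorship .....
After op 4 (insert('n')): buffer="nndwksc" (len 7), cursors c1@2 c2@2, authorship 12.....
After op 5 (insert('z')): buffer="nnzzdwksc" (len 9), cursors c1@4 c2@4, authorship 1212.....
After op 6 (insert('y')): buffer="nnzzyydwksc" (len 11), cursors c1@6 c2@6, authorship 121212.....
After op 7 (insert('f')): buffer="nnzzyyffdwksc" (len 13), cursors c1@8 c2@8, authorship 12121212.....
Authorship (.=original, N=cursor N): 1 2 1 2 1 2 1 2 . . . . .
Index 1: author = 2

Answer: cursor 2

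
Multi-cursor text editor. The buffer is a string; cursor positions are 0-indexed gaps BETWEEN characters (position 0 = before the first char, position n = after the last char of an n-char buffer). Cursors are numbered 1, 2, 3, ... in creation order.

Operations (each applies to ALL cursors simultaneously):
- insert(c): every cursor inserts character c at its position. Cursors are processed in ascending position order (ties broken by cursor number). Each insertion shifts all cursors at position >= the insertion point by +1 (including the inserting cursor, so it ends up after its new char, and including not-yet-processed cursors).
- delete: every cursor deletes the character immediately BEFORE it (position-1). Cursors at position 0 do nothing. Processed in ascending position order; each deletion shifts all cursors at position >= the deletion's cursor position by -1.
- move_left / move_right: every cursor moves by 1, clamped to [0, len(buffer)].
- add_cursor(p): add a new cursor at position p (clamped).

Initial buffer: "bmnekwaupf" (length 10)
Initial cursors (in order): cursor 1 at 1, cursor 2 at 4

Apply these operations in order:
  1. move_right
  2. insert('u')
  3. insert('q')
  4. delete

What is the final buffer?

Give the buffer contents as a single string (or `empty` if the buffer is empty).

Answer: bmunekuwaupf

Derivation:
After op 1 (move_right): buffer="bmnekwaupf" (len 10), cursors c1@2 c2@5, authorship ..........
After op 2 (insert('u')): buffer="bmunekuwaupf" (len 12), cursors c1@3 c2@7, authorship ..1...2.....
After op 3 (insert('q')): buffer="bmuqnekuqwaupf" (len 14), cursors c1@4 c2@9, authorship ..11...22.....
After op 4 (delete): buffer="bmunekuwaupf" (len 12), cursors c1@3 c2@7, authorship ..1...2.....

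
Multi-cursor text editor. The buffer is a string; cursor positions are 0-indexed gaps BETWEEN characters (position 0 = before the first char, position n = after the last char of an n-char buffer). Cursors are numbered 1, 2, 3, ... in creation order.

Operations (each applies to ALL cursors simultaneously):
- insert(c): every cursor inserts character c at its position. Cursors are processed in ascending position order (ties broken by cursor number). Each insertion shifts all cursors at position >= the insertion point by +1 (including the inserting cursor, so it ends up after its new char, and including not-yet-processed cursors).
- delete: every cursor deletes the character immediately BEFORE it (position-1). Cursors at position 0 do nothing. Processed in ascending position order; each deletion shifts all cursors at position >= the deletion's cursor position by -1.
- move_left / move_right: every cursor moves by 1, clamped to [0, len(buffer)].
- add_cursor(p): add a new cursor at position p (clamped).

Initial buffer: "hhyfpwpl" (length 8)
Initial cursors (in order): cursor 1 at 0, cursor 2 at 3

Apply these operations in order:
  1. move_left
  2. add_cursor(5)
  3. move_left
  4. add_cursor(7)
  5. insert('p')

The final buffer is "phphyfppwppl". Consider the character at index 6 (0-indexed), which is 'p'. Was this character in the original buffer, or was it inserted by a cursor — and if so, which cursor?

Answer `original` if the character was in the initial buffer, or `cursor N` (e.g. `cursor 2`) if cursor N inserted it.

After op 1 (move_left): buffer="hhyfpwpl" (len 8), cursors c1@0 c2@2, authorship ........
After op 2 (add_cursor(5)): buffer="hhyfpwpl" (len 8), cursors c1@0 c2@2 c3@5, authorship ........
After op 3 (move_left): buffer="hhyfpwpl" (len 8), cursors c1@0 c2@1 c3@4, authorship ........
After op 4 (add_cursor(7)): buffer="hhyfpwpl" (len 8), cursors c1@0 c2@1 c3@4 c4@7, authorship ........
After op 5 (insert('p')): buffer="phphyfppwppl" (len 12), cursors c1@1 c2@3 c3@7 c4@11, authorship 1.2...3...4.
Authorship (.=original, N=cursor N): 1 . 2 . . . 3 . . . 4 .
Index 6: author = 3

Answer: cursor 3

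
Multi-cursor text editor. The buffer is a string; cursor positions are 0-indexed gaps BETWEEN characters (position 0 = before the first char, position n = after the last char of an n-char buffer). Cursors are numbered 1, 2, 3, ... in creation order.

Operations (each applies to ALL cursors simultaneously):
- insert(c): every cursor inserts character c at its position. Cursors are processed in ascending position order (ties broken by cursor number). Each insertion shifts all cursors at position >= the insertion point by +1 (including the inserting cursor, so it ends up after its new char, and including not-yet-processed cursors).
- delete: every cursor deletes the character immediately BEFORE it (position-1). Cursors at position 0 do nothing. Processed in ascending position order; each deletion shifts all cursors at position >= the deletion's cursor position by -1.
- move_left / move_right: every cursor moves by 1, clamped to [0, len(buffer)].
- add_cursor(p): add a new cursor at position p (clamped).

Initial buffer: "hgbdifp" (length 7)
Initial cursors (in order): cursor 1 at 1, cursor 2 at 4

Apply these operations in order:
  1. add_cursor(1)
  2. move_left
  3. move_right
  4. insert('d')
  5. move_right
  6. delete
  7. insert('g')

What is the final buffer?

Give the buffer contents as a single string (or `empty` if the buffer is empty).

Answer: hdggbddgfp

Derivation:
After op 1 (add_cursor(1)): buffer="hgbdifp" (len 7), cursors c1@1 c3@1 c2@4, authorship .......
After op 2 (move_left): buffer="hgbdifp" (len 7), cursors c1@0 c3@0 c2@3, authorship .......
After op 3 (move_right): buffer="hgbdifp" (len 7), cursors c1@1 c3@1 c2@4, authorship .......
After op 4 (insert('d')): buffer="hddgbddifp" (len 10), cursors c1@3 c3@3 c2@7, authorship .13...2...
After op 5 (move_right): buffer="hddgbddifp" (len 10), cursors c1@4 c3@4 c2@8, authorship .13...2...
After op 6 (delete): buffer="hdbddfp" (len 7), cursors c1@2 c3@2 c2@5, authorship .1..2..
After op 7 (insert('g')): buffer="hdggbddgfp" (len 10), cursors c1@4 c3@4 c2@8, authorship .113..22..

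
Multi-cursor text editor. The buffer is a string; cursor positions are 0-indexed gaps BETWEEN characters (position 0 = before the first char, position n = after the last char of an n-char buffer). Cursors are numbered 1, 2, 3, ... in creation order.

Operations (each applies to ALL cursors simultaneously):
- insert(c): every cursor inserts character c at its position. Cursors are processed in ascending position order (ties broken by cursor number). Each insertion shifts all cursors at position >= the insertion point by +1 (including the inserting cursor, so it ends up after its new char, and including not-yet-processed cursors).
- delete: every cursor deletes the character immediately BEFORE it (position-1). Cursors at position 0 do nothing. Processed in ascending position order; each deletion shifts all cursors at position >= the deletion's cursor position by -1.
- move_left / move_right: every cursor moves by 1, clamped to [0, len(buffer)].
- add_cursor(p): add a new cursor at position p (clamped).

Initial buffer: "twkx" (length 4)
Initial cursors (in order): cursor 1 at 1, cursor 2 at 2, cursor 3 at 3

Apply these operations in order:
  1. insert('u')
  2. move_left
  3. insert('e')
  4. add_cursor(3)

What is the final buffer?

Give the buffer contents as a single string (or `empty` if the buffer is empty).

Answer: teuweukeux

Derivation:
After op 1 (insert('u')): buffer="tuwukux" (len 7), cursors c1@2 c2@4 c3@6, authorship .1.2.3.
After op 2 (move_left): buffer="tuwukux" (len 7), cursors c1@1 c2@3 c3@5, authorship .1.2.3.
After op 3 (insert('e')): buffer="teuweukeux" (len 10), cursors c1@2 c2@5 c3@8, authorship .11.22.33.
After op 4 (add_cursor(3)): buffer="teuweukeux" (len 10), cursors c1@2 c4@3 c2@5 c3@8, authorship .11.22.33.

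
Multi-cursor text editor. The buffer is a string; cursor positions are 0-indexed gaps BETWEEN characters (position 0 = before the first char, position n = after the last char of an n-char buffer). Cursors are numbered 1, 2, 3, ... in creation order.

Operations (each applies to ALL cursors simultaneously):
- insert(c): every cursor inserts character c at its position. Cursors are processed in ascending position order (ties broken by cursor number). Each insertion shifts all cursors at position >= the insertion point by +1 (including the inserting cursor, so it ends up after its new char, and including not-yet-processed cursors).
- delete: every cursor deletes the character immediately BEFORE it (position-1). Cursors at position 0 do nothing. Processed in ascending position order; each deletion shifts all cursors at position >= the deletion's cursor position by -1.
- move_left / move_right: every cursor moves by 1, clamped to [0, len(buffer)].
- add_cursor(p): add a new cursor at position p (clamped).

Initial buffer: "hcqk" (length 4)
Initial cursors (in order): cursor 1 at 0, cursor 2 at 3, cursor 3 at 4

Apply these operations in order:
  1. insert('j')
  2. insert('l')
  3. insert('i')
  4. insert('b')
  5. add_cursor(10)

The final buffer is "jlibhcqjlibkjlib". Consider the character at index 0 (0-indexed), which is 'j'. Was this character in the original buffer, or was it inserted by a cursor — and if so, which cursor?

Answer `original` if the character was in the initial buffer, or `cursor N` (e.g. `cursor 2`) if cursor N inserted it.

Answer: cursor 1

Derivation:
After op 1 (insert('j')): buffer="jhcqjkj" (len 7), cursors c1@1 c2@5 c3@7, authorship 1...2.3
After op 2 (insert('l')): buffer="jlhcqjlkjl" (len 10), cursors c1@2 c2@7 c3@10, authorship 11...22.33
After op 3 (insert('i')): buffer="jlihcqjlikjli" (len 13), cursors c1@3 c2@9 c3@13, authorship 111...222.333
After op 4 (insert('b')): buffer="jlibhcqjlibkjlib" (len 16), cursors c1@4 c2@11 c3@16, authorship 1111...2222.3333
After op 5 (add_cursor(10)): buffer="jlibhcqjlibkjlib" (len 16), cursors c1@4 c4@10 c2@11 c3@16, authorship 1111...2222.3333
Authorship (.=original, N=cursor N): 1 1 1 1 . . . 2 2 2 2 . 3 3 3 3
Index 0: author = 1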